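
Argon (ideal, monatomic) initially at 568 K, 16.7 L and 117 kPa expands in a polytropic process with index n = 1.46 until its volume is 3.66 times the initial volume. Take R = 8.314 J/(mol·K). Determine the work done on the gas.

n = P₁V₁/(RT₁) = 117×16.7/(8.314×568) = 0.414 mol.
Polytropic n=1.46: T₂ = T₁(V₁/V₂)^(n−1) = 568×(0.273)^0.46 = 313 K; P₂ = P₁(V₁/V₂)^n = 17.6 kPa.
W = (P₁V₁−P₂V₂)/(n−1) = (117×16.7−17.6×61.1)/0.46 = 1910 J.
Work done on the gas = −W_by = -1910 J.

-1910 J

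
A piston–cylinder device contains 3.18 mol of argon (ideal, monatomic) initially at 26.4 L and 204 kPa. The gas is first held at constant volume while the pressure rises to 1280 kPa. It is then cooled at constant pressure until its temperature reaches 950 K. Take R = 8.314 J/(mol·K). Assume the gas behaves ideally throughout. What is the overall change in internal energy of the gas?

29600 J

T₁ = P₁V₁/(nR) = 204×26.4/(3.18×8.314) = 204 K.
Step 1 — Isochoric: V stays 26.4 L; P/T = const ⇒ T₂ = 1280 K, P₂ = 1280 kPa.
W = 0 (no volume change).
ΔU = nCvΔT = 3.18×12.5×(1280−204) = 42600 J.
Q = ΔU = 42600 J.
State after step 1: P = 1280 kPa, V = 26.4 L, T = 1280 K.
Step 2 — Isobaric: P stays 1280 kPa; V/T = const ⇒ T₂ = 950 K, V₂ = 19.6 L.
W = PΔV = 1280×(19.6−26.4) kPa·L = -8680 J.
ΔU = nCvΔT = 3.18×12.5×(950−1280) = -13000 J.
Q = ΔU + W = nCpΔT = -21700 J.
Net over both steps: W = -8680 J, Q = 20900 J, ΔU = 29600 J.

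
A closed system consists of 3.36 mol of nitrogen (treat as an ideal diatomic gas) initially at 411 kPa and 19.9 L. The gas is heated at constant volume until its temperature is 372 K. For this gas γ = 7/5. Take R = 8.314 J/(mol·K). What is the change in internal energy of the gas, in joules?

5530 J

T₁ = P₁V₁/(nR) = 411×19.9/(3.36×8.314) = 293 K.
Isochoric: V stays 19.9 L; P/T = const ⇒ T₂ = 372 K, P₂ = 522 kPa.
For an ideal gas ΔU = nCvΔT with Cv = (5/2)R = 20.8 J/(mol·K).
ΔU = 3.36×20.8×(372−293) = 5530 J.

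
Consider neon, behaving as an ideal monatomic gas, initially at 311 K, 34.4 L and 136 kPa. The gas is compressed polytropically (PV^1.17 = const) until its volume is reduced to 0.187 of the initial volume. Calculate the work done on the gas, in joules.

9080 J

n = P₁V₁/(RT₁) = 136×34.4/(8.314×311) = 1.81 mol.
Polytropic n=1.17: T₂ = T₁(V₁/V₂)^(n−1) = 311×(5.35)^0.17 = 414 K; P₂ = P₁(V₁/V₂)^n = 967 kPa.
W = (P₁V₁−P₂V₂)/(n−1) = (136×34.4−967×6.43)/0.17 = -9080 J.
Work done on the gas = −W_by = 9080 J.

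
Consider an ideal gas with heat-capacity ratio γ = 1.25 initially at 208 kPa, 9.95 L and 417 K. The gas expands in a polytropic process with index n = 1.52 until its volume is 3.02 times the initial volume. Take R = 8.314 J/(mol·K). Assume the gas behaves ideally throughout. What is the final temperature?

Polytropic n=1.52: T₂ = T₁(V₁/V₂)^(n−1) = 417×(0.331)^0.52 = 235 K; P₂ = P₁(V₁/V₂)^n = 38.8 kPa.

235 K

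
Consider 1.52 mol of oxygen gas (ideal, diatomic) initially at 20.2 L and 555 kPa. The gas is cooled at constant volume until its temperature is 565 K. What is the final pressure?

T₁ = P₁V₁/(nR) = 555×20.2/(1.52×8.314) = 887 K.
Isochoric: V stays 20.2 L; P/T = const ⇒ T₂ = 565 K, P₂ = 353 kPa.

353 kPa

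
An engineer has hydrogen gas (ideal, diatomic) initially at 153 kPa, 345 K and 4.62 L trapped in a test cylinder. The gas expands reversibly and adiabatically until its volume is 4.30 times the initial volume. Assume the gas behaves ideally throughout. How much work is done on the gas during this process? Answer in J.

-781 J

n = P₁V₁/(RT₁) = 153×4.62/(8.314×345) = 0.246 mol.
Adiabatic: TV^(γ−1) = const ⇒ T₂ = 345×(0.233)^0.400 = 193 K; PV^γ = const ⇒ P₂ = 19.9 kPa.
ΔU = nCvΔT = 0.246×20.8×(193−345) = -781 J.
Q = 0 for an adiabatic process, so W = −ΔU = 781 J.
Work done on the gas = −W_by = -781 J.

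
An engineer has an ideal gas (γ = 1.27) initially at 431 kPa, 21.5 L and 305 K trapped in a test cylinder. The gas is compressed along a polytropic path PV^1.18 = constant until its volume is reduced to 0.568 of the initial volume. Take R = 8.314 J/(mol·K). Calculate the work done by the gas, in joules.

n = P₁V₁/(RT₁) = 431×21.5/(8.314×305) = 3.65 mol.
Polytropic n=1.18: T₂ = T₁(V₁/V₂)^(n−1) = 305×(1.76)^0.18 = 338 K; P₂ = P₁(V₁/V₂)^n = 840 kPa.
W = (P₁V₁−P₂V₂)/(n−1) = (431×21.5−840×12.2)/0.18 = -5520 J.

-5520 J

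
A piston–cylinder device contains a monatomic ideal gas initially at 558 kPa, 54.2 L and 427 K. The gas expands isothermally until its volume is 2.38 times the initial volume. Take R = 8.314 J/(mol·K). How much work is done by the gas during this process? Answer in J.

26200 J

n = P₁V₁/(RT₁) = 558×54.2/(8.314×427) = 8.52 mol.
Isothermal: T stays 427 K; PV = const ⇒ V₂ = 129 L, P₂ = 234 kPa.
W = nRT ln(V₂/V₁) = 8.52×8.314×427×ln(2.38) = 26200 J.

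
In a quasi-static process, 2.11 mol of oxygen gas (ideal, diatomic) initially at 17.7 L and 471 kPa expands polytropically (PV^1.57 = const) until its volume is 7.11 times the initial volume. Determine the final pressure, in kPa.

21.7 kPa

T₁ = P₁V₁/(nR) = 471×17.7/(2.11×8.314) = 475 K.
Polytropic n=1.57: T₂ = T₁(V₁/V₂)^(n−1) = 475×(0.141)^0.57 = 155 K; P₂ = P₁(V₁/V₂)^n = 21.7 kPa.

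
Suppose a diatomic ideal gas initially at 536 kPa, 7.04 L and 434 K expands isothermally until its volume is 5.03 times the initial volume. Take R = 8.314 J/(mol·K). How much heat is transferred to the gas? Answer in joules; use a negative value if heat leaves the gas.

n = P₁V₁/(RT₁) = 536×7.04/(8.314×434) = 1.05 mol.
Isothermal: T stays 434 K; PV = const ⇒ V₂ = 35.4 L, P₂ = 107 kPa.
ΔU = 0 (ideal gas, T constant).
W = nRT ln(V₂/V₁) = 1.05×8.314×434×ln(5.03) = 6100 J.
Q = ΔU + W = 6100 J.

6100 J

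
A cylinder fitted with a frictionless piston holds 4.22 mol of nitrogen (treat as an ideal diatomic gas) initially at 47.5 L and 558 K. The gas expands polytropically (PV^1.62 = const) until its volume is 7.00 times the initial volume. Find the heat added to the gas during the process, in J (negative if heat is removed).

-12200 J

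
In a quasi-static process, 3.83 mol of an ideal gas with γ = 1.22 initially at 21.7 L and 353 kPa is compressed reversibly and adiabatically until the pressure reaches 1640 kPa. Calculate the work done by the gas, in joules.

-11100 J

T₁ = P₁V₁/(nR) = 353×21.7/(3.83×8.314) = 241 K.
Adiabatic: T₂/T₁ = (P₂/P₁)^((γ−1)/γ) ⇒ T₂ = 241×(4.65)^0.180 = 317 K; V₂ = 6.16 L.
ΔU = nCvΔT = 3.83×37.8×(317−241) = 11100 J.
Q = 0 for an adiabatic process, so W = −ΔU = -11100 J.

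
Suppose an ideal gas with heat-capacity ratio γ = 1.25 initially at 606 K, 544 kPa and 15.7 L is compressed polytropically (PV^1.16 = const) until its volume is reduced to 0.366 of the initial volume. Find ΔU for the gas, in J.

5960 J

n = P₁V₁/(RT₁) = 544×15.7/(8.314×606) = 1.70 mol.
Polytropic n=1.16: T₂ = T₁(V₁/V₂)^(n−1) = 606×(2.73)^0.16 = 712 K; P₂ = P₁(V₁/V₂)^n = 1750 kPa.
For an ideal gas ΔU = nCvΔT with Cv = R/(γ−1) = 33.3 J/(mol·K).
ΔU = 1.70×33.3×(712−606) = 5960 J.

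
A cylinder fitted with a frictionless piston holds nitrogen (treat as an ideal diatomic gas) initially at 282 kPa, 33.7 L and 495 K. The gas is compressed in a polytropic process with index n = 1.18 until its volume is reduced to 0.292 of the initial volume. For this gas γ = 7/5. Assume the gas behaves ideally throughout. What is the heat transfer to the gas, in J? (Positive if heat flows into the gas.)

-7200 J

n = P₁V₁/(RT₁) = 282×33.7/(8.314×495) = 2.31 mol.
Polytropic n=1.18: T₂ = T₁(V₁/V₂)^(n−1) = 495×(3.42)^0.18 = 618 K; P₂ = P₁(V₁/V₂)^n = 1210 kPa.
W = (P₁V₁−P₂V₂)/(n−1) = (282×33.7−1210×9.84)/0.18 = -13100 J.
ΔU = nCvΔT = 2.31×20.8×(618−495) = 5890 J.
Q = ΔU + W = -7200 J.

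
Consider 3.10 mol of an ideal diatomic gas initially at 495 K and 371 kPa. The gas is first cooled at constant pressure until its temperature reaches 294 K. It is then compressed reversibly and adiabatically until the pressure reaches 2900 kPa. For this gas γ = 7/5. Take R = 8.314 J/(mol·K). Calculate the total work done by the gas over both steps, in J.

V₁ = nRT₁/P₁ = 3.10×8.314×495/371 = 34.4 L.
Step 1 — Isobaric: P stays 371 kPa; V/T = const ⇒ T₂ = 294 K, V₂ = 20.4 L.
W = PΔV = 371×(20.4−34.4) kPa·L = -5180 J.
ΔU = nCvΔT = 3.10×20.8×(294−495) = -13000 J.
Q = ΔU + W = nCpΔT = -18100 J.
State after step 1: P = 371 kPa, V = 20.4 L, T = 294 K.
Step 2 — Adiabatic: T₂/T₁ = (P₂/P₁)^((γ−1)/γ) ⇒ T₂ = 294×(7.82)^0.286 = 529 K; V₂ = 4.70 L.
ΔU = nCvΔT = 3.10×20.8×(529−294) = 15100 J.
Q = 0 for an adiabatic process, so W = −ΔU = -15100 J.
Net over both steps: W = -20300 J, Q = -18100 J, ΔU = 2190 J.

-20300 J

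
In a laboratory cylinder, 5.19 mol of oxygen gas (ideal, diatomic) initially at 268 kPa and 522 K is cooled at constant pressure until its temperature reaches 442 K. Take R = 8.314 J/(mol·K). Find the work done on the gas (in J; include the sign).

3450 J

V₁ = nRT₁/P₁ = 5.19×8.314×522/268 = 84.0 L.
Isobaric: P stays 268 kPa; V/T = const ⇒ T₂ = 442 K, V₂ = 71.2 L.
W = PΔV = 268×(71.2−84.0) kPa·L = -3450 J.
Work done on the gas = −W_by = 3450 J.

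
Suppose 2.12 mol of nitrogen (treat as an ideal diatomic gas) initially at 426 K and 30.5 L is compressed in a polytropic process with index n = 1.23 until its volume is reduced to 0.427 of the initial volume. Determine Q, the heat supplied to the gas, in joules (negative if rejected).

-3000 J

P₁ = nRT₁/V₁ = 2.12×8.314×426/30.5 = 246 kPa.
Polytropic n=1.23: T₂ = T₁(V₁/V₂)^(n−1) = 426×(2.34)^0.23 = 518 K; P₂ = P₁(V₁/V₂)^n = 701 kPa.
W = (P₁V₁−P₂V₂)/(n−1) = (246×30.5−701×13.0)/0.23 = -7060 J.
ΔU = nCvΔT = 2.12×20.8×(518−426) = 4060 J.
Q = ΔU + W = -3000 J.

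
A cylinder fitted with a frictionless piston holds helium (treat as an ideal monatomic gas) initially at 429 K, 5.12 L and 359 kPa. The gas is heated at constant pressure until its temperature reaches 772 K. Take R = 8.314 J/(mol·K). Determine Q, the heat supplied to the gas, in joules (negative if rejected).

n = P₁V₁/(RT₁) = 359×5.12/(8.314×429) = 0.515 mol.
Isobaric: P stays 359 kPa; V/T = const ⇒ T₂ = 772 K, V₂ = 9.21 L.
W = PΔV = 359×(9.21−5.12) kPa·L = 1470 J.
ΔU = nCvΔT = 0.515×12.5×(772−429) = 2200 J.
Q = ΔU + W = nCpΔT = 3670 J.

3670 J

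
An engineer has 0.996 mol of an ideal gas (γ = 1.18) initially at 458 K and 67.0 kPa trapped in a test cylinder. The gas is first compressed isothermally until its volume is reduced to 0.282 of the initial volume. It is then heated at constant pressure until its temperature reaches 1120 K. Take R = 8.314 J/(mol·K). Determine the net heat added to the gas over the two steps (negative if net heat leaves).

V₁ = nRT₁/P₁ = 0.996×8.314×458/67.0 = 56.6 L.
Step 1 — Isothermal: T stays 458 K; PV = const ⇒ V₂ = 16.0 L, P₂ = 238 kPa.
ΔU = 0 (ideal gas, T constant).
W = nRT ln(V₂/V₁) = 0.996×8.314×458×ln(0.282) = -4800 J.
Q = ΔU + W = -4800 J.
State after step 1: P = 238 kPa, V = 16.0 L, T = 458 K.
Step 2 — Isobaric: P stays 238 kPa; V/T = const ⇒ T₂ = 1120 K, V₂ = 39.0 L.
W = PΔV = 238×(39.0−16.0) kPa·L = 5480 J.
ΔU = nCvΔT = 0.996×46.2×(1120−458) = 30500 J.
Q = ΔU + W = nCpΔT = 35900 J.
Net over both steps: W = 681 J, Q = 31100 J, ΔU = 30500 J.

31100 J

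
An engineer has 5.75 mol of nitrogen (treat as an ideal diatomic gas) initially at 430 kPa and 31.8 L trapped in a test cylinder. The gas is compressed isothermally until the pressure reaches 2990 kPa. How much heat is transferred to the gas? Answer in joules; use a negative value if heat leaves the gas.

T₁ = P₁V₁/(nR) = 430×31.8/(5.75×8.314) = 286 K.
Isothermal: T stays 286 K; PV = const ⇒ V₂ = 4.57 L, P₂ = 2990 kPa.
ΔU = 0 (ideal gas, T constant).
W = nRT ln(V₂/V₁) = 5.75×8.314×286×ln(0.144) = -26500 J.
Q = ΔU + W = -26500 J.

-26500 J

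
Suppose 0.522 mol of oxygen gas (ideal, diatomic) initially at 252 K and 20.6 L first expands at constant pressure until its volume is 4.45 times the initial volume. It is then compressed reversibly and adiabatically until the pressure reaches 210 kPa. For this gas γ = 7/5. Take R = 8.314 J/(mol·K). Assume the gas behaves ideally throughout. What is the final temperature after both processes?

P₁ = nRT₁/V₁ = 0.522×8.314×252/20.6 = 53.1 kPa.
Step 1 — Isobaric: P stays 53.1 kPa; V/T = const ⇒ T₂ = 1120 K, V₂ = 91.7 L.
W = PΔV = 53.1×(91.7−20.6) kPa·L = 3770 J.
ΔU = nCvΔT = 0.522×20.8×(1120−252) = 9430 J.
Q = ΔU + W = nCpΔT = 13200 J.
State after step 1: P = 53.1 kPa, V = 91.7 L, T = 1120 K.
Step 2 — Adiabatic: T₂/T₁ = (P₂/P₁)^((γ−1)/γ) ⇒ T₂ = 1120×(3.96)^0.286 = 1660 K; V₂ = 34.3 L.
ΔU = nCvΔT = 0.522×20.8×(1660−1120) = 5860 J.
Q = 0 for an adiabatic process, so W = −ΔU = -5860 J.
Net over both steps: W = -2080 J, Q = 13200 J, ΔU = 15300 J.

1660 K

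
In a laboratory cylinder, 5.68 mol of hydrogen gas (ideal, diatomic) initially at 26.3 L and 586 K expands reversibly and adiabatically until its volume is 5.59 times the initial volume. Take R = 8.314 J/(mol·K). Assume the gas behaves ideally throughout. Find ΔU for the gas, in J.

P₁ = nRT₁/V₁ = 5.68×8.314×586/26.3 = 1050 kPa.
Adiabatic: TV^(γ−1) = const ⇒ T₂ = 586×(0.179)^0.400 = 294 K; PV^γ = const ⇒ P₂ = 94.6 kPa.
For an ideal gas ΔU = nCvΔT with Cv = (5/2)R = 20.8 J/(mol·K).
ΔU = 5.68×20.8×(294−586) = -34400 J.

-34400 J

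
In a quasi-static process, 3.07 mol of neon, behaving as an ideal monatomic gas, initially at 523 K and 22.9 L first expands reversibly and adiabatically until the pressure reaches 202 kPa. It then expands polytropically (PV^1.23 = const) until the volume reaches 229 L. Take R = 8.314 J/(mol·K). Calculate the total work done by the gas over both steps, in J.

P₁ = nRT₁/V₁ = 3.07×8.314×523/22.9 = 583 kPa.
Step 1 — Adiabatic: T₂/T₁ = (P₂/P₁)^((γ−1)/γ) ⇒ T₂ = 523×(0.347)^0.400 = 342 K; V₂ = 43.3 L.
ΔU = nCvΔT = 3.07×12.5×(342−523) = -6920 J.
Q = 0 for an adiabatic process, so W = −ΔU = 6920 J.
State after step 1: P = 202 kPa, V = 43.3 L, T = 342 K.
Step 2 — Polytropic n=1.23: T₂ = T₁(V₁/V₂)^(n−1) = 342×(0.189)^0.23 = 233 K; P₂ = P₁(V₁/V₂)^n = 26.0 kPa.
W = (P₁V₁−P₂V₂)/(n−1) = (202×43.3−26.0×229)/0.23 = 12100 J.
ΔU = nCvΔT = 3.07×12.5×(233−342) = -4170 J.
Q = ΔU + W = 7920 J.
Net over both steps: W = 19000 J, Q = 7920 J, ΔU = -11100 J.

19000 J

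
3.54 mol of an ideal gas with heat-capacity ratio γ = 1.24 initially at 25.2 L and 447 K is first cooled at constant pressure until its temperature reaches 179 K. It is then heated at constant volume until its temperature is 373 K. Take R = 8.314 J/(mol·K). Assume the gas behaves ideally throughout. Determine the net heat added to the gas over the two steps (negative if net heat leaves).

P₁ = nRT₁/V₁ = 3.54×8.314×447/25.2 = 522 kPa.
Step 1 — Isobaric: P stays 522 kPa; V/T = const ⇒ T₂ = 179 K, V₂ = 10.1 L.
W = PΔV = 522×(10.1−25.2) kPa·L = -7890 J.
ΔU = nCvΔT = 3.54×34.6×(179−447) = -32900 J.
Q = ΔU + W = nCpΔT = -40800 J.
State after step 1: P = 522 kPa, V = 10.1 L, T = 179 K.
Step 2 — Isochoric: V stays 10.1 L; P/T = const ⇒ T₂ = 373 K, P₂ = 1090 kPa.
W = 0 (no volume change).
ΔU = nCvΔT = 3.54×34.6×(373−179) = 23800 J.
Q = ΔU = 23800 J.
Net over both steps: W = -7890 J, Q = -17000 J, ΔU = -9070 J.

-17000 J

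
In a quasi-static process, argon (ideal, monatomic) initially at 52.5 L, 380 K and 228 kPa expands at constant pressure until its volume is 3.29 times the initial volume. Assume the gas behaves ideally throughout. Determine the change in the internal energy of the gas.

41100 J

n = P₁V₁/(RT₁) = 228×52.5/(8.314×380) = 3.79 mol.
Isobaric: P stays 228 kPa; V/T = const ⇒ T₂ = 1250 K, V₂ = 173 L.
For an ideal gas ΔU = nCvΔT with Cv = (3/2)R = 12.5 J/(mol·K).
ΔU = 3.79×12.5×(1250−380) = 41100 J.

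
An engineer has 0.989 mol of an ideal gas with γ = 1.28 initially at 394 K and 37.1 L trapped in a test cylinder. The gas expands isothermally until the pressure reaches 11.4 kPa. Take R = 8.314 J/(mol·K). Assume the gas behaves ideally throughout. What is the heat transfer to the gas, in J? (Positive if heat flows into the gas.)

P₁ = nRT₁/V₁ = 0.989×8.314×394/37.1 = 87.3 kPa.
Isothermal: T stays 394 K; PV = const ⇒ V₂ = 284 L, P₂ = 11.4 kPa.
ΔU = 0 (ideal gas, T constant).
W = nRT ln(V₂/V₁) = 0.989×8.314×394×ln(7.66) = 6600 J.
Q = ΔU + W = 6600 J.

6600 J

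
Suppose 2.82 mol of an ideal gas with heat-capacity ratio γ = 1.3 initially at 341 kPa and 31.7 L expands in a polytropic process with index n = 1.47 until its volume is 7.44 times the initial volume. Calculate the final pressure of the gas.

17.8 kPa

T₁ = P₁V₁/(nR) = 341×31.7/(2.82×8.314) = 461 K.
Polytropic n=1.47: T₂ = T₁(V₁/V₂)^(n−1) = 461×(0.134)^0.47 = 180 K; P₂ = P₁(V₁/V₂)^n = 17.8 kPa.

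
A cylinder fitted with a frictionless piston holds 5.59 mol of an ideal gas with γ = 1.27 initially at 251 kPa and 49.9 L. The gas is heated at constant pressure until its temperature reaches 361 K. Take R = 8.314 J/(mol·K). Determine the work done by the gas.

4250 J

T₁ = P₁V₁/(nR) = 251×49.9/(5.59×8.314) = 269 K.
Isobaric: P stays 251 kPa; V/T = const ⇒ T₂ = 361 K, V₂ = 66.8 L.
W = PΔV = 251×(66.8−49.9) kPa·L = 4250 J.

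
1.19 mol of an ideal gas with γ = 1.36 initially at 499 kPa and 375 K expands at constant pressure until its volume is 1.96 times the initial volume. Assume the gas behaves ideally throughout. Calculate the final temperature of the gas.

735 K

V₁ = nRT₁/P₁ = 1.19×8.314×375/499 = 7.44 L.
Isobaric: P stays 499 kPa; V/T = const ⇒ T₂ = 735 K, V₂ = 14.6 L.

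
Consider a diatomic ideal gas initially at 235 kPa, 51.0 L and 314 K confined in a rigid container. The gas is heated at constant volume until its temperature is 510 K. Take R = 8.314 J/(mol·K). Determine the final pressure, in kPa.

Isochoric: V stays 51.0 L; P/T = const ⇒ T₂ = 510 K, P₂ = 382 kPa.

382 kPa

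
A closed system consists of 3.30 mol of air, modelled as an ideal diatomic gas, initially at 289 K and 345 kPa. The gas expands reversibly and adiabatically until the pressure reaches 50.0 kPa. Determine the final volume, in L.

V₁ = nRT₁/P₁ = 3.30×8.314×289/345 = 23.0 L.
Adiabatic: T₂/T₁ = (P₂/P₁)^((γ−1)/γ) ⇒ T₂ = 289×(0.145)^0.286 = 166 K; V₂ = 91.3 L.

91.3 L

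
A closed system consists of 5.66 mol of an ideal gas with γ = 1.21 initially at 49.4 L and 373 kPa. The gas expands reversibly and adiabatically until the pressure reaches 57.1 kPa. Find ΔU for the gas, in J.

-24400 J

T₁ = P₁V₁/(nR) = 373×49.4/(5.66×8.314) = 392 K.
Adiabatic: T₂/T₁ = (P₂/P₁)^((γ−1)/γ) ⇒ T₂ = 392×(0.153)^0.174 = 283 K; V₂ = 233 L.
For an ideal gas ΔU = nCvΔT with Cv = R/(γ−1) = 39.6 J/(mol·K).
ΔU = 5.66×39.6×(283−392) = -24400 J.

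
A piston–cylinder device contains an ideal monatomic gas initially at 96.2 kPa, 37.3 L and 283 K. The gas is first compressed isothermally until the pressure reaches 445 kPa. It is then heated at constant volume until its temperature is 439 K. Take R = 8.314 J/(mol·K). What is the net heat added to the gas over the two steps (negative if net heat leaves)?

n = P₁V₁/(RT₁) = 96.2×37.3/(8.314×283) = 1.53 mol.
Step 1 — Isothermal: T stays 283 K; PV = const ⇒ V₂ = 8.06 L, P₂ = 445 kPa.
ΔU = 0 (ideal gas, T constant).
W = nRT ln(V₂/V₁) = 1.53×8.314×283×ln(0.216) = -5500 J.
Q = ΔU + W = -5500 J.
State after step 1: P = 445 kPa, V = 8.06 L, T = 283 K.
Step 2 — Isochoric: V stays 8.06 L; P/T = const ⇒ T₂ = 439 K, P₂ = 690 kPa.
W = 0 (no volume change).
ΔU = nCvΔT = 1.53×12.5×(439−283) = 2970 J.
Q = ΔU = 2970 J.
Net over both steps: W = -5500 J, Q = -2530 J, ΔU = 2970 J.

-2530 J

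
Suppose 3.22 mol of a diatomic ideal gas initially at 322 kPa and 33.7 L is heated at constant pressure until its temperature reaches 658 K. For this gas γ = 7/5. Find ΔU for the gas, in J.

16900 J

T₁ = P₁V₁/(nR) = 322×33.7/(3.22×8.314) = 405 K.
Isobaric: P stays 322 kPa; V/T = const ⇒ T₂ = 658 K, V₂ = 54.7 L.
For an ideal gas ΔU = nCvΔT with Cv = (5/2)R = 20.8 J/(mol·K).
ΔU = 3.22×20.8×(658−405) = 16900 J.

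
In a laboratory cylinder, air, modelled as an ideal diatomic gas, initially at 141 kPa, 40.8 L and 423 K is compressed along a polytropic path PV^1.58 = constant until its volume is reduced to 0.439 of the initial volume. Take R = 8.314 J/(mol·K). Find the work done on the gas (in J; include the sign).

n = P₁V₁/(RT₁) = 141×40.8/(8.314×423) = 1.64 mol.
Polytropic n=1.58: T₂ = T₁(V₁/V₂)^(n−1) = 423×(2.28)^0.58 = 682 K; P₂ = P₁(V₁/V₂)^n = 518 kPa.
W = (P₁V₁−P₂V₂)/(n−1) = (141×40.8−518×17.9)/0.58 = -6070 J.
Work done on the gas = −W_by = 6070 J.

6070 J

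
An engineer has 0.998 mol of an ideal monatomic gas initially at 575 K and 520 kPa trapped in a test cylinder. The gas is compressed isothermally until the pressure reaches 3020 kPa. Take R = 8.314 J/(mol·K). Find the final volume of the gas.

1.58 L

V₁ = nRT₁/P₁ = 0.998×8.314×575/520 = 9.17 L.
Isothermal: T stays 575 K; PV = const ⇒ V₂ = 1.58 L, P₂ = 3020 kPa.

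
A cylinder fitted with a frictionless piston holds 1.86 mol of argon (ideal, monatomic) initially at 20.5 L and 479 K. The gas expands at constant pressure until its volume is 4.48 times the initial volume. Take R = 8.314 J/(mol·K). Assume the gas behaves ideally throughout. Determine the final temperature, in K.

P₁ = nRT₁/V₁ = 1.86×8.314×479/20.5 = 361 kPa.
Isobaric: P stays 361 kPa; V/T = const ⇒ T₂ = 2150 K, V₂ = 91.8 L.

2150 K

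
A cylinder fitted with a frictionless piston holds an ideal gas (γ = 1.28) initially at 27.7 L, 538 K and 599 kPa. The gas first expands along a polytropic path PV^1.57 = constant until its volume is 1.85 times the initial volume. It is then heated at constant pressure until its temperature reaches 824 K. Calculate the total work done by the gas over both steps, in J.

22300 J

n = P₁V₁/(RT₁) = 599×27.7/(8.314×538) = 3.71 mol.
Step 1 — Polytropic n=1.57: T₂ = T₁(V₁/V₂)^(n−1) = 538×(0.541)^0.57 = 379 K; P₂ = P₁(V₁/V₂)^n = 228 kPa.
W = (P₁V₁−P₂V₂)/(n−1) = (599×27.7−228×51.2)/0.57 = 8610 J.
ΔU = nCvΔT = 3.71×29.7×(379−538) = -17500 J.
Q = ΔU + W = -8920 J.
State after step 1: P = 228 kPa, V = 51.2 L, T = 379 K.
Step 2 — Isobaric: P stays 228 kPa; V/T = const ⇒ T₂ = 824 K, V₂ = 111 L.
W = PΔV = 228×(111−51.2) kPa·L = 13700 J.
ΔU = nCvΔT = 3.71×29.7×(824−379) = 49000 J.
Q = ΔU + W = nCpΔT = 62800 J.
Net over both steps: W = 22300 J, Q = 53800 J, ΔU = 31500 J.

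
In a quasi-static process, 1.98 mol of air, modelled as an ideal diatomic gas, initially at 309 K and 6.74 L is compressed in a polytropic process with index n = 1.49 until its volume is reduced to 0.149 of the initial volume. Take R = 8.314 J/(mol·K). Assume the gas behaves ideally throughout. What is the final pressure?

P₁ = nRT₁/V₁ = 1.98×8.314×309/6.74 = 755 kPa.
Polytropic n=1.49: T₂ = T₁(V₁/V₂)^(n−1) = 309×(6.71)^0.49 = 785 K; P₂ = P₁(V₁/V₂)^n = 12900 kPa.

12900 kPa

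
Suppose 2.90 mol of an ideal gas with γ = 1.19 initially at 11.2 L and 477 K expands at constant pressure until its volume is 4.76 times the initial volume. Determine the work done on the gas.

-43200 J

P₁ = nRT₁/V₁ = 2.90×8.314×477/11.2 = 1030 kPa.
Isobaric: P stays 1030 kPa; V/T = const ⇒ T₂ = 2270 K, V₂ = 53.3 L.
W = PΔV = 1030×(53.3−11.2) kPa·L = 43200 J.
Work done on the gas = −W_by = -43200 J.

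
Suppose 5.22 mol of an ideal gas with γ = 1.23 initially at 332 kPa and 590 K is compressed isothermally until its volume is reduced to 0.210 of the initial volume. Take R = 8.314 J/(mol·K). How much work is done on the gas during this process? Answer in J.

40000 J

V₁ = nRT₁/P₁ = 5.22×8.314×590/332 = 77.1 L.
Isothermal: T stays 590 K; PV = const ⇒ V₂ = 16.2 L, P₂ = 1580 kPa.
W = nRT ln(V₂/V₁) = 5.22×8.314×590×ln(0.210) = -40000 J.
Work done on the gas = −W_by = 40000 J.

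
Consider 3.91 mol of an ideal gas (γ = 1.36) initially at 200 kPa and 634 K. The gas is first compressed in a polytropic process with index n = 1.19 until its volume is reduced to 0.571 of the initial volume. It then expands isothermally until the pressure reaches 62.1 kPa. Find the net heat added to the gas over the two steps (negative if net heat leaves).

V₁ = nRT₁/P₁ = 3.91×8.314×634/200 = 103 L.
Step 1 — Polytropic n=1.19: T₂ = T₁(V₁/V₂)^(n−1) = 634×(1.75)^0.19 = 705 K; P₂ = P₁(V₁/V₂)^n = 390 kPa.
W = (P₁V₁−P₂V₂)/(n−1) = (200×103−390×58.8)/0.19 = -12200 J.
ΔU = nCvΔT = 3.91×23.1×(705−634) = 6430 J.
Q = ΔU + W = -5750 J.
State after step 1: P = 390 kPa, V = 58.8 L, T = 705 K.
Step 2 — Isothermal: T stays 705 K; PV = const ⇒ V₂ = 369 L, P₂ = 62.1 kPa.
ΔU = 0 (ideal gas, T constant).
W = nRT ln(V₂/V₁) = 3.91×8.314×705×ln(6.27) = 42100 J.
Q = ΔU + W = 42100 J.
Net over both steps: W = 29900 J, Q = 36300 J, ΔU = 6430 J.

36300 J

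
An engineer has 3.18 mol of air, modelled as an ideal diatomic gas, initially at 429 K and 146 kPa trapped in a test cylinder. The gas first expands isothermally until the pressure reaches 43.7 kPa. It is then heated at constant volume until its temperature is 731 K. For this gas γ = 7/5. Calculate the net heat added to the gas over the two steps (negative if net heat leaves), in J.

V₁ = nRT₁/P₁ = 3.18×8.314×429/146 = 77.7 L.
Step 1 — Isothermal: T stays 429 K; PV = const ⇒ V₂ = 260 L, P₂ = 43.7 kPa.
ΔU = 0 (ideal gas, T constant).
W = nRT ln(V₂/V₁) = 3.18×8.314×429×ln(3.34) = 13700 J.
Q = ΔU + W = 13700 J.
State after step 1: P = 43.7 kPa, V = 260 L, T = 429 K.
Step 2 — Isochoric: V stays 260 L; P/T = const ⇒ T₂ = 731 K, P₂ = 74.5 kPa.
W = 0 (no volume change).
ΔU = nCvΔT = 3.18×20.8×(731−429) = 20000 J.
Q = ΔU = 20000 J.
Net over both steps: W = 13700 J, Q = 33600 J, ΔU = 20000 J.

33600 J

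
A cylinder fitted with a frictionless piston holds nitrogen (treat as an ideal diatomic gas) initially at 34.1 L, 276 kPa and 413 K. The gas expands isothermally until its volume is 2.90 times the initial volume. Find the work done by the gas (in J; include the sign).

n = P₁V₁/(RT₁) = 276×34.1/(8.314×413) = 2.74 mol.
Isothermal: T stays 413 K; PV = const ⇒ V₂ = 98.9 L, P₂ = 95.2 kPa.
W = nRT ln(V₂/V₁) = 2.74×8.314×413×ln(2.90) = 10000 J.

10000 J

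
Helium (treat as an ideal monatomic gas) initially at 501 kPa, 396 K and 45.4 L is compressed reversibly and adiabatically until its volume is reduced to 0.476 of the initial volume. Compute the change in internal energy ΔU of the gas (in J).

n = P₁V₁/(RT₁) = 501×45.4/(8.314×396) = 6.91 mol.
Adiabatic: TV^(γ−1) = const ⇒ T₂ = 396×(2.10)^0.667 = 650 K; PV^γ = const ⇒ P₂ = 1730 kPa.
For an ideal gas ΔU = nCvΔT with Cv = (3/2)R = 12.5 J/(mol·K).
ΔU = 6.91×12.5×(650−396) = 21800 J.

21800 J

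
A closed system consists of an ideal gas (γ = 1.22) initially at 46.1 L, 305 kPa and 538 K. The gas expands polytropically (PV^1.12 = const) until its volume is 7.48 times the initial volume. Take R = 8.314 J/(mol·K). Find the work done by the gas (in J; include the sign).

n = P₁V₁/(RT₁) = 305×46.1/(8.314×538) = 3.14 mol.
Polytropic n=1.12: T₂ = T₁(V₁/V₂)^(n−1) = 538×(0.134)^0.12 = 423 K; P₂ = P₁(V₁/V₂)^n = 32.0 kPa.
W = (P₁V₁−P₂V₂)/(n−1) = (305×46.1−32.0×345)/0.12 = 25100 J.

25100 J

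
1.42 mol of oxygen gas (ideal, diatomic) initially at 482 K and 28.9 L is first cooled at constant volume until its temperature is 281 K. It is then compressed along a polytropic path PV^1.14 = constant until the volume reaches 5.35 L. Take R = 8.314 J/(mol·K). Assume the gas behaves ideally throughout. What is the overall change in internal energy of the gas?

P₁ = nRT₁/V₁ = 1.42×8.314×482/28.9 = 197 kPa.
Step 1 — Isochoric: V stays 28.9 L; P/T = const ⇒ T₂ = 281 K, P₂ = 115 kPa.
W = 0 (no volume change).
ΔU = nCvΔT = 1.42×20.8×(281−482) = -5930 J.
Q = ΔU = -5930 J.
State after step 1: P = 115 kPa, V = 28.9 L, T = 281 K.
Step 2 — Polytropic n=1.14: T₂ = T₁(V₁/V₂)^(n−1) = 281×(5.40)^0.14 = 356 K; P₂ = P₁(V₁/V₂)^n = 785 kPa.
W = (P₁V₁−P₂V₂)/(n−1) = (115×28.9−785×5.35)/0.14 = -6310 J.
ΔU = nCvΔT = 1.42×20.8×(356−281) = 2210 J.
Q = ΔU + W = -4100 J.
Net over both steps: W = -6310 J, Q = -10000 J, ΔU = -3720 J.

-3720 J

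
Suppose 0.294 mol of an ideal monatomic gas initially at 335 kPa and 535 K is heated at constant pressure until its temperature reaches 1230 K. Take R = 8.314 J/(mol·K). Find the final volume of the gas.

8.97 L

V₁ = nRT₁/P₁ = 0.294×8.314×535/335 = 3.90 L.
Isobaric: P stays 335 kPa; V/T = const ⇒ T₂ = 1230 K, V₂ = 8.97 L.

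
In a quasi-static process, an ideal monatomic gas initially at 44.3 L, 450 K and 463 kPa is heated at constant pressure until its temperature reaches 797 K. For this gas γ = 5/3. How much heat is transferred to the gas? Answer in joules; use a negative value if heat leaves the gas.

39500 J

n = P₁V₁/(RT₁) = 463×44.3/(8.314×450) = 5.48 mol.
Isobaric: P stays 463 kPa; V/T = const ⇒ T₂ = 797 K, V₂ = 78.5 L.
W = PΔV = 463×(78.5−44.3) kPa·L = 15800 J.
ΔU = nCvΔT = 5.48×12.5×(797−450) = 23700 J.
Q = ΔU + W = nCpΔT = 39500 J.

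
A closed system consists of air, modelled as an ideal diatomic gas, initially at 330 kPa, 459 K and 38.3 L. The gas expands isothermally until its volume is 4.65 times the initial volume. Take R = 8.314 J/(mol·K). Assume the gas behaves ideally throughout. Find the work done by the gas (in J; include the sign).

n = P₁V₁/(RT₁) = 330×38.3/(8.314×459) = 3.31 mol.
Isothermal: T stays 459 K; PV = const ⇒ V₂ = 178 L, P₂ = 71.0 kPa.
W = nRT ln(V₂/V₁) = 3.31×8.314×459×ln(4.65) = 19400 J.

19400 J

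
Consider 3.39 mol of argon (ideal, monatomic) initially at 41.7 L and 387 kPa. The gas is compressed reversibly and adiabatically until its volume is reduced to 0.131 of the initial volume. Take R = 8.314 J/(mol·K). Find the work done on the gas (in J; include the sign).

69600 J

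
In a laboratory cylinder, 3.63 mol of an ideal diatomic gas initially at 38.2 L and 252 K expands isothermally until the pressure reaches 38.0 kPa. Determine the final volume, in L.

P₁ = nRT₁/V₁ = 3.63×8.314×252/38.2 = 199 kPa.
Isothermal: T stays 252 K; PV = const ⇒ V₂ = 200 L, P₂ = 38.0 kPa.

200 L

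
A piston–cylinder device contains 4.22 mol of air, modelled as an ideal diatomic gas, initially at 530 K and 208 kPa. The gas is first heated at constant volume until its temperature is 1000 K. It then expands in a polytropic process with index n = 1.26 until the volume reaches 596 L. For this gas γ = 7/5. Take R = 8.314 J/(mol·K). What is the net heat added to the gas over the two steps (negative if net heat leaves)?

V₁ = nRT₁/P₁ = 4.22×8.314×530/208 = 89.4 L.
Step 1 — Isochoric: V stays 89.4 L; P/T = const ⇒ T₂ = 1000 K, P₂ = 392 kPa.
W = 0 (no volume change).
ΔU = nCvΔT = 4.22×20.8×(1000−530) = 41200 J.
Q = ΔU = 41200 J.
State after step 1: P = 392 kPa, V = 89.4 L, T = 1000 K.
Step 2 — Polytropic n=1.26: T₂ = T₁(V₁/V₂)^(n−1) = 1000×(0.150)^0.26 = 611 K; P₂ = P₁(V₁/V₂)^n = 35.9 kPa.
W = (P₁V₁−P₂V₂)/(n−1) = (392×89.4−35.9×596)/0.26 = 52500 J.
ΔU = nCvΔT = 4.22×20.8×(611−1000) = -34200 J.
Q = ΔU + W = 18400 J.
Net over both steps: W = 52500 J, Q = 59600 J, ΔU = 7070 J.

59600 J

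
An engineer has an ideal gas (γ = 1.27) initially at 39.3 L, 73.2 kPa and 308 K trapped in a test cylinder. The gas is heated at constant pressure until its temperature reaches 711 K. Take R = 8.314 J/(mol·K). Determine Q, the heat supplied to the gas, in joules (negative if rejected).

17700 J

n = P₁V₁/(RT₁) = 73.2×39.3/(8.314×308) = 1.12 mol.
Isobaric: P stays 73.2 kPa; V/T = const ⇒ T₂ = 711 K, V₂ = 90.7 L.
W = PΔV = 73.2×(90.7−39.3) kPa·L = 3760 J.
ΔU = nCvΔT = 1.12×30.8×(711−308) = 13900 J.
Q = ΔU + W = nCpΔT = 17700 J.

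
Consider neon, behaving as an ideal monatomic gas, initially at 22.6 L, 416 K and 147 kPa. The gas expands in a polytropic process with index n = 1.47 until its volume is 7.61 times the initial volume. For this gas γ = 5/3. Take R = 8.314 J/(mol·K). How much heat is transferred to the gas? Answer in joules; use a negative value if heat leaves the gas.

1280 J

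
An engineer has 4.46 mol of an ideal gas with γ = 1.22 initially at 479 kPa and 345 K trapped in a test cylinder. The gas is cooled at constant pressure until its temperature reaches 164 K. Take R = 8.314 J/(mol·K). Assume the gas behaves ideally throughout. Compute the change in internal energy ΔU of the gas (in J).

-30500 J

V₁ = nRT₁/P₁ = 4.46×8.314×345/479 = 26.7 L.
Isobaric: P stays 479 kPa; V/T = const ⇒ T₂ = 164 K, V₂ = 12.7 L.
For an ideal gas ΔU = nCvΔT with Cv = R/(γ−1) = 37.8 J/(mol·K).
ΔU = 4.46×37.8×(164−345) = -30500 J.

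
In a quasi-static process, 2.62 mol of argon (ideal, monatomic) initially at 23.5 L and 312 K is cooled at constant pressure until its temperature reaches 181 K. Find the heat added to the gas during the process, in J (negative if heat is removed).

P₁ = nRT₁/V₁ = 2.62×8.314×312/23.5 = 289 kPa.
Isobaric: P stays 289 kPa; V/T = const ⇒ T₂ = 181 K, V₂ = 13.6 L.
W = PΔV = 289×(13.6−23.5) kPa·L = -2850 J.
ΔU = nCvΔT = 2.62×12.5×(181−312) = -4280 J.
Q = ΔU + W = nCpΔT = -7130 J.

-7130 J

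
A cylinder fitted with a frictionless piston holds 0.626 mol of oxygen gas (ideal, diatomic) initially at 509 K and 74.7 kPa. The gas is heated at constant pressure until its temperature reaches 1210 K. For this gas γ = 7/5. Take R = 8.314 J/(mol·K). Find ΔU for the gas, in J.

9120 J

V₁ = nRT₁/P₁ = 0.626×8.314×509/74.7 = 35.5 L.
Isobaric: P stays 74.7 kPa; V/T = const ⇒ T₂ = 1210 K, V₂ = 84.3 L.
For an ideal gas ΔU = nCvΔT with Cv = (5/2)R = 20.8 J/(mol·K).
ΔU = 0.626×20.8×(1210−509) = 9120 J.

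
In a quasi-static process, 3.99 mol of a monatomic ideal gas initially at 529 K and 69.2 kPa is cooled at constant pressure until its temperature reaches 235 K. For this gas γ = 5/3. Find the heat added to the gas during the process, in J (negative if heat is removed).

V₁ = nRT₁/P₁ = 3.99×8.314×529/69.2 = 254 L.
Isobaric: P stays 69.2 kPa; V/T = const ⇒ T₂ = 235 K, V₂ = 113 L.
W = PΔV = 69.2×(113−254) kPa·L = -9750 J.
ΔU = nCvΔT = 3.99×12.5×(235−529) = -14600 J.
Q = ΔU + W = nCpΔT = -24400 J.

-24400 J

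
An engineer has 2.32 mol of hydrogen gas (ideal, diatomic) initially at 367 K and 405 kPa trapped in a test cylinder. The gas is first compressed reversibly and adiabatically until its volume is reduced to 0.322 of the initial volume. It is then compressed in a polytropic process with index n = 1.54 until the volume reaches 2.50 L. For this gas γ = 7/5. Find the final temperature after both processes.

895 K

V₁ = nRT₁/P₁ = 2.32×8.314×367/405 = 17.5 L.
Step 1 — Adiabatic: TV^(γ−1) = const ⇒ T₂ = 367×(3.11)^0.400 = 577 K; PV^γ = const ⇒ P₂ = 1980 kPa.
ΔU = nCvΔT = 2.32×20.8×(577−367) = 10100 J.
Q = 0 for an adiabatic process, so W = −ΔU = -10100 J.
State after step 1: P = 1980 kPa, V = 5.63 L, T = 577 K.
Step 2 — Polytropic n=1.54: T₂ = T₁(V₁/V₂)^(n−1) = 577×(2.25)^0.54 = 895 K; P₂ = P₁(V₁/V₂)^n = 6910 kPa.
W = (P₁V₁−P₂V₂)/(n−1) = (1980×5.63−6910×2.50)/0.54 = -11300 J.
ΔU = nCvΔT = 2.32×20.8×(895−577) = 15300 J.
Q = ΔU + W = 3970 J.
Net over both steps: W = -21500 J, Q = 3970 J, ΔU = 25500 J.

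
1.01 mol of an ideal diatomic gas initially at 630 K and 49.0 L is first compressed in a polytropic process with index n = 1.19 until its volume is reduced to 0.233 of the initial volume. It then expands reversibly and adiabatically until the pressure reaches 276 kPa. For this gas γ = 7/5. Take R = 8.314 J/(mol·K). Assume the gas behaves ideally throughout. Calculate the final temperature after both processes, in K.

662 K

P₁ = nRT₁/V₁ = 1.01×8.314×630/49.0 = 108 kPa.
Step 1 — Polytropic n=1.19: T₂ = T₁(V₁/V₂)^(n−1) = 630×(4.29)^0.19 = 831 K; P₂ = P₁(V₁/V₂)^n = 611 kPa.
W = (P₁V₁−P₂V₂)/(n−1) = (108×49.0−611×11.4)/0.19 = -8880 J.
ΔU = nCvΔT = 1.01×20.8×(831−630) = 4220 J.
Q = ΔU + W = -4660 J.
State after step 1: P = 611 kPa, V = 11.4 L, T = 831 K.
Step 2 — Adiabatic: T₂/T₁ = (P₂/P₁)^((γ−1)/γ) ⇒ T₂ = 831×(0.452)^0.286 = 662 K; V₂ = 20.1 L.
ΔU = nCvΔT = 1.01×20.8×(662−831) = -3540 J.
Q = 0 for an adiabatic process, so W = −ΔU = 3540 J.
Net over both steps: W = -5330 J, Q = -4660 J, ΔU = 673 J.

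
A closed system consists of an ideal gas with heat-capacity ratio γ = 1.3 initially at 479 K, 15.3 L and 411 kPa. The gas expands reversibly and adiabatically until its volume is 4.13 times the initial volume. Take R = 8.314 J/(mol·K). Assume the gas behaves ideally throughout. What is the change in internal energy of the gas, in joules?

-7260 J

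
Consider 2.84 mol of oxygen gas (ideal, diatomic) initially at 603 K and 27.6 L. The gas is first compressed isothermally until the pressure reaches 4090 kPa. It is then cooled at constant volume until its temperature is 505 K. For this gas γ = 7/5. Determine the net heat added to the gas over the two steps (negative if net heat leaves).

P₁ = nRT₁/V₁ = 2.84×8.314×603/27.6 = 516 kPa.
Step 1 — Isothermal: T stays 603 K; PV = const ⇒ V₂ = 3.48 L, P₂ = 4090 kPa.
ΔU = 0 (ideal gas, T constant).
W = nRT ln(V₂/V₁) = 2.84×8.314×603×ln(0.126) = -29500 J.
Q = ΔU + W = -29500 J.
State after step 1: P = 4090 kPa, V = 3.48 L, T = 603 K.
Step 2 — Isochoric: V stays 3.48 L; P/T = const ⇒ T₂ = 505 K, P₂ = 3430 kPa.
W = 0 (no volume change).
ΔU = nCvΔT = 2.84×20.8×(505−603) = -5780 J.
Q = ΔU = -5780 J.
Net over both steps: W = -29500 J, Q = -35300 J, ΔU = -5780 J.

-35300 J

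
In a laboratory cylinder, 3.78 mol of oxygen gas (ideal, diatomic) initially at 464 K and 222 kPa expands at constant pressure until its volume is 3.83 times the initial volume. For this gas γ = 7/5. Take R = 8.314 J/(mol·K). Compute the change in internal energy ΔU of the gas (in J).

V₁ = nRT₁/P₁ = 3.78×8.314×464/222 = 65.7 L.
Isobaric: P stays 222 kPa; V/T = const ⇒ T₂ = 1780 K, V₂ = 252 L.
For an ideal gas ΔU = nCvΔT with Cv = (5/2)R = 20.8 J/(mol·K).
ΔU = 3.78×20.8×(1780−464) = 103000 J.

103000 J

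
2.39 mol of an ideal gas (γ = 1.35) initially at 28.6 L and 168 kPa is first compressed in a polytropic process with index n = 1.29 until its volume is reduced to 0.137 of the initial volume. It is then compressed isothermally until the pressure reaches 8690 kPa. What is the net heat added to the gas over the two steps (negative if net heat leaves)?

-14000 J

T₁ = P₁V₁/(nR) = 168×28.6/(2.39×8.314) = 242 K.
Step 1 — Polytropic n=1.29: T₂ = T₁(V₁/V₂)^(n−1) = 242×(7.30)^0.29 = 430 K; P₂ = P₁(V₁/V₂)^n = 2180 kPa.
W = (P₁V₁−P₂V₂)/(n−1) = (168×28.6−2180×3.92)/0.29 = -12900 J.
ΔU = nCvΔT = 2.39×23.8×(430−242) = 10700 J.
Q = ΔU + W = -2210 J.
State after step 1: P = 2180 kPa, V = 3.92 L, T = 430 K.
Step 2 — Isothermal: T stays 430 K; PV = const ⇒ V₂ = 0.984 L, P₂ = 8690 kPa.
ΔU = 0 (ideal gas, T constant).
W = nRT ln(V₂/V₁) = 2.39×8.314×430×ln(0.251) = -11800 J.
Q = ΔU + W = -11800 J.
Net over both steps: W = -24700 J, Q = -14000 J, ΔU = 10700 J.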